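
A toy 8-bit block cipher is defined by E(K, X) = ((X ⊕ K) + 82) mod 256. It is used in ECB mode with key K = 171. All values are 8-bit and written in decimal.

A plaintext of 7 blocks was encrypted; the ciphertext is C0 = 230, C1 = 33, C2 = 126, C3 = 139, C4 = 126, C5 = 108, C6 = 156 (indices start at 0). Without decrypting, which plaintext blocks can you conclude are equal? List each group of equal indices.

ECB encrypts each block independently with the same key, so equal ciphertext blocks imply equal plaintext blocks.
C2 = C4 = 126, so P2 = P4.

P2 = P4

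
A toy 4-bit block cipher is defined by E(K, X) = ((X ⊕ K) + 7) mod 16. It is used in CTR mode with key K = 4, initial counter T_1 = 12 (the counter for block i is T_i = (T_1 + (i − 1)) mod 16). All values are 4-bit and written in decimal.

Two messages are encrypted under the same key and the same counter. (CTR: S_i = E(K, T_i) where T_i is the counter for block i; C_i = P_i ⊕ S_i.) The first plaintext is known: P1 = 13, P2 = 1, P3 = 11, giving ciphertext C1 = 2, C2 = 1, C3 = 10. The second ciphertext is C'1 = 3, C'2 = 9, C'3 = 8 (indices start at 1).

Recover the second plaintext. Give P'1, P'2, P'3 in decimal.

In CTR with a reused counter, both messages share the same keystream S_i, so C_i ⊕ C'_i = P_i ⊕ P'_i and thus P'_i = P_i ⊕ C_i ⊕ C'_i.
P'1: 13 ⊕ 2 ⊕ 3 = 12.
P'2: 1 ⊕ 1 ⊕ 9 = 9.
P'3: 11 ⊕ 10 ⊕ 8 = 9.

P'1 = 12, P'2 = 9, P'3 = 9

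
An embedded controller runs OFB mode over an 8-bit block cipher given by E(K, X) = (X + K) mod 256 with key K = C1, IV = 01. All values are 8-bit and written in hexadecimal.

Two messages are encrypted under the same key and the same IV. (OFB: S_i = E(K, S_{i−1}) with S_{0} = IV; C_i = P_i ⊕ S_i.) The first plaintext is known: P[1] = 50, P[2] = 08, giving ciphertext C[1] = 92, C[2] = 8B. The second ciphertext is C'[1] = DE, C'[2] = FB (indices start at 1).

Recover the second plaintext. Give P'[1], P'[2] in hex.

In OFB with a reused IV, both messages share the same keystream S_i, so C_i ⊕ C'_i = P_i ⊕ P'_i and thus P'_i = P_i ⊕ C_i ⊕ C'_i.
P'[1]: 50 ⊕ 92 ⊕ DE = 1C.
P'[2]: 08 ⊕ 8B ⊕ FB = 78.

P'[1] = 1C, P'[2] = 78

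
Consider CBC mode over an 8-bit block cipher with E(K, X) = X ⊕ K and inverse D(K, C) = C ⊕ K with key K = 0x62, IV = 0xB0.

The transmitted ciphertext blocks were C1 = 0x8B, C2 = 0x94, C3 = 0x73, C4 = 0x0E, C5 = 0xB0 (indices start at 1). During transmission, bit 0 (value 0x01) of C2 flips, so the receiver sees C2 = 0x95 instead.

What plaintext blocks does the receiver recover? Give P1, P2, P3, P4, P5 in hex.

P1 = 0x59, P2 = 0x7C, P3 = 0x84, P4 = 0x1F, P5 = 0xDC

CBC decryption: P_i = D(K, C_i) ⊕ C_{i−1}, with C_{0} = IV.
Only C2 changed, to 0x95. In CBC, a change in C_i garbles P_i and flips the same bit in P_{i+1}. Decrypting the received ciphertext:
P1: D(K, 0x8B) = 0xE9; 0xE9 ⊕ 0xB0 = 0x59.
P2: D(K, 0x95) = 0xF7; 0xF7 ⊕ 0x8B = 0x7C.
P3: D(K, 0x73) = 0x11; 0x11 ⊕ 0x95 = 0x84.
P4: D(K, 0x0E) = 0x6C; 0x6C ⊕ 0x73 = 0x1F.
P5: D(K, 0xB0) = 0xD2; 0xD2 ⊕ 0x0E = 0xDC.
Blocks that differ from the original plaintext: P2, P3.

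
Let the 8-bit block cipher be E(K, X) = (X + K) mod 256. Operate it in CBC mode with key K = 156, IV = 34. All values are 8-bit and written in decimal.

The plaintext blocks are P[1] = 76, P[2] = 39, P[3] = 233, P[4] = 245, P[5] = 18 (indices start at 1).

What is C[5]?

CBC encryption: C_i = E(K, P_i ⊕ C_{i−1}), with C_{0} = IV.
C[1]: P[1] ⊕ 34 = 110; E(K, 110) = 10.
C[2]: P[2] ⊕ 10 = 45; E(K, 45) = 201.
C[3]: P[3] ⊕ 201 = 32; E(K, 32) = 188.
C[4]: P[4] ⊕ 188 = 73; E(K, 73) = 229.
C[5]: P[5] ⊕ 229 = 247; E(K, 247) = 147.

C[5] = 147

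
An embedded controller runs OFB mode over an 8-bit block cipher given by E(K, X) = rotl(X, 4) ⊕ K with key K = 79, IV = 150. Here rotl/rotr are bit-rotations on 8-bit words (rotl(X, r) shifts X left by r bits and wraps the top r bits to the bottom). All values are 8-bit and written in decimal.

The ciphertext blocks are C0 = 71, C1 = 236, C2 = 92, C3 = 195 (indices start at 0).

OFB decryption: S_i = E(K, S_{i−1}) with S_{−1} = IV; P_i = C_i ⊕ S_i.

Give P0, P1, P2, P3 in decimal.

P0: S = E(K, 150) = 38; 71 ⊕ 38 = 97.
P1: S = E(K, 38) = 45; 236 ⊕ 45 = 193.
P2: S = E(K, 45) = 157; 92 ⊕ 157 = 193.
P3: S = E(K, 157) = 150; 195 ⊕ 150 = 85.

P0 = 97, P1 = 193, P2 = 193, P3 = 85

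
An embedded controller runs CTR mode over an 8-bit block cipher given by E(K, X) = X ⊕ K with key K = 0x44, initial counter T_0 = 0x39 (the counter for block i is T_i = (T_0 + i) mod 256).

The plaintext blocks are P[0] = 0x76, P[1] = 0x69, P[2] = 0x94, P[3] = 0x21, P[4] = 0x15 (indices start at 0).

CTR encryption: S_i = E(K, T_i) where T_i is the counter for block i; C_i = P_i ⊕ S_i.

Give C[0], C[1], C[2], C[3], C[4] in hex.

C[0] = 0x0B, C[1] = 0x17, C[2] = 0xEB, C[3] = 0x59, C[4] = 0x6C

C[0]: T = 0x39, S = E(K, T) = 0x7D; 0x76 ⊕ 0x7D = 0x0B.
C[1]: T = 0x3A, S = E(K, T) = 0x7E; 0x69 ⊕ 0x7E = 0x17.
C[2]: T = 0x3B, S = E(K, T) = 0x7F; 0x94 ⊕ 0x7F = 0xEB.
C[3]: T = 0x3C, S = E(K, T) = 0x78; 0x21 ⊕ 0x78 = 0x59.
C[4]: T = 0x3D, S = E(K, T) = 0x79; 0x15 ⊕ 0x79 = 0x6C.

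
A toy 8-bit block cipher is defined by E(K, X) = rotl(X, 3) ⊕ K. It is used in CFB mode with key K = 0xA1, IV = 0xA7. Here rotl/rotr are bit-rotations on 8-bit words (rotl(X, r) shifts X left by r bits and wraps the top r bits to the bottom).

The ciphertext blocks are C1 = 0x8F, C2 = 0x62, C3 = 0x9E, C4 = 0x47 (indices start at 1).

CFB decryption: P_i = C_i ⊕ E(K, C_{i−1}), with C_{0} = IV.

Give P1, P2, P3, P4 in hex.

P1 = 0x13, P2 = 0xBF, P3 = 0x2C, P4 = 0x12

P1: E(K, 0xA7) = 0x9C; 0x8F ⊕ 0x9C = 0x13.
P2: E(K, 0x8F) = 0xDD; 0x62 ⊕ 0xDD = 0xBF.
P3: E(K, 0x62) = 0xB2; 0x9E ⊕ 0xB2 = 0x2C.
P4: E(K, 0x9E) = 0x55; 0x47 ⊕ 0x55 = 0x12.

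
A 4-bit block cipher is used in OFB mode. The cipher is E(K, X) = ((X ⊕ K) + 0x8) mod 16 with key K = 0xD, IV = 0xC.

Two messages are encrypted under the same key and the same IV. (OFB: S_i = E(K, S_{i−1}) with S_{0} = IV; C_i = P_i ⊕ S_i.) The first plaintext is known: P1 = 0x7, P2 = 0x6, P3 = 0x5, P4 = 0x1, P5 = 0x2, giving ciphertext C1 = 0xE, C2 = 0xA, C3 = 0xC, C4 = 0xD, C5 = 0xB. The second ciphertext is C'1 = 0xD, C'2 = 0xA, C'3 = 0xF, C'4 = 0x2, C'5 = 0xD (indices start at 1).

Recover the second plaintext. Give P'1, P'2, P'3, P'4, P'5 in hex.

In OFB with a reused IV, both messages share the same keystream S_i, so C_i ⊕ C'_i = P_i ⊕ P'_i and thus P'_i = P_i ⊕ C_i ⊕ C'_i.
P'1: 0x7 ⊕ 0xE ⊕ 0xD = 0x4.
P'2: 0x6 ⊕ 0xA ⊕ 0xA = 0x6.
P'3: 0x5 ⊕ 0xC ⊕ 0xF = 0x6.
P'4: 0x1 ⊕ 0xD ⊕ 0x2 = 0xE.
P'5: 0x2 ⊕ 0xB ⊕ 0xD = 0x4.

P'1 = 0x4, P'2 = 0x6, P'3 = 0x6, P'4 = 0xE, P'5 = 0x4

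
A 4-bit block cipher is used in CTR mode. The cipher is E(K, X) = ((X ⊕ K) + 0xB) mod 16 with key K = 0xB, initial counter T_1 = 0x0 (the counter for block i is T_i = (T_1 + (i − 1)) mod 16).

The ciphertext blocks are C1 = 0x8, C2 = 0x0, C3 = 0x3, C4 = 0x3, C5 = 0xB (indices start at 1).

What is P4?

P4 = 0x0

CTR decryption: S_i = E(K, T_i) where T_i is the counter for block i; P_i = C_i ⊕ S_i.
P4: T = 0x3, S = E(K, T) = 0x3; 0x3 ⊕ 0x3 = 0x0.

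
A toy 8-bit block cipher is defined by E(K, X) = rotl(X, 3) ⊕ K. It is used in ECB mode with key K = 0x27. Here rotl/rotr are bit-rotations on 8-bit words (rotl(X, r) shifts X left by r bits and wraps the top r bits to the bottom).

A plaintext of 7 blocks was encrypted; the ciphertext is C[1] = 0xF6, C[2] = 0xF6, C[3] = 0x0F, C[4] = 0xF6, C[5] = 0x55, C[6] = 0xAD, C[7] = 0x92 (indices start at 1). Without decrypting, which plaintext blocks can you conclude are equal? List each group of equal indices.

ECB encrypts each block independently with the same key, so equal ciphertext blocks imply equal plaintext blocks.
C[1] = C[2] = C[4] = 0xF6, so P[1] = P[2] = P[4].

P[1] = P[2] = P[4]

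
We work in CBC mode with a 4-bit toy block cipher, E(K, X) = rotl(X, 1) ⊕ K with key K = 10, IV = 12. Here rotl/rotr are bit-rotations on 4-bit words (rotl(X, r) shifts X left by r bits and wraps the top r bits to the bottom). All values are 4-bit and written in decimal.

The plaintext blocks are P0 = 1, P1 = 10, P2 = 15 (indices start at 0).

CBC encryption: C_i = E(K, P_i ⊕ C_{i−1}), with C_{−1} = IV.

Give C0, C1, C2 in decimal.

C0 = 1, C1 = 13, C2 = 14

C0: P0 ⊕ 12 = 13; E(K, 13) = 1.
C1: P1 ⊕ 1 = 11; E(K, 11) = 13.
C2: P2 ⊕ 13 = 2; E(K, 2) = 14.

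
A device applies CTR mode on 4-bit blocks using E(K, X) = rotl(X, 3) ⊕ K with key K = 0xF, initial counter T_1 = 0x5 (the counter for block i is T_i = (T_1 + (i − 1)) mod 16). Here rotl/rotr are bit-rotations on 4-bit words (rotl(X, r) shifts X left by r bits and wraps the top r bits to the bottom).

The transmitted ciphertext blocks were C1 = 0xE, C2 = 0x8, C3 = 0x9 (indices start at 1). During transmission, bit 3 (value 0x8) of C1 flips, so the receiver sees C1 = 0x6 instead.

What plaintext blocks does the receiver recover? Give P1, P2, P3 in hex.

CTR decryption: S_i = E(K, T_i) where T_i is the counter for block i; P_i = C_i ⊕ S_i.
Only C1 changed, to 0x6. In CTR, a change in C_i flips the same bit in P_i only; the keystream is unaffected. Decrypting the received ciphertext:
P1: T = 0x5, S = E(K, T) = 0x5; 0x6 ⊕ 0x5 = 0x3.
P2: T = 0x6, S = E(K, T) = 0xC; 0x8 ⊕ 0xC = 0x4.
P3: T = 0x7, S = E(K, T) = 0x4; 0x9 ⊕ 0x4 = 0xD.
Blocks that differ from the original plaintext: P1.

P1 = 0x3, P2 = 0x4, P3 = 0xD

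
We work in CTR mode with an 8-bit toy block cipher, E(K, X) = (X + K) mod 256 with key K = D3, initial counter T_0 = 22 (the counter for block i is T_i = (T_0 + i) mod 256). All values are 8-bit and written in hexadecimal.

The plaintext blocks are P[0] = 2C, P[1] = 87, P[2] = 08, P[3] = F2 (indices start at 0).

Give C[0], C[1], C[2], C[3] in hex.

C[0] = D9, C[1] = 71, C[2] = FF, C[3] = 0A

CTR encryption: S_i = E(K, T_i) where T_i is the counter for block i; C_i = P_i ⊕ S_i.
C[0]: T = 22, S = E(K, T) = F5; 2C ⊕ F5 = D9.
C[1]: T = 23, S = E(K, T) = F6; 87 ⊕ F6 = 71.
C[2]: T = 24, S = E(K, T) = F7; 08 ⊕ F7 = FF.
C[3]: T = 25, S = E(K, T) = F8; F2 ⊕ F8 = 0A.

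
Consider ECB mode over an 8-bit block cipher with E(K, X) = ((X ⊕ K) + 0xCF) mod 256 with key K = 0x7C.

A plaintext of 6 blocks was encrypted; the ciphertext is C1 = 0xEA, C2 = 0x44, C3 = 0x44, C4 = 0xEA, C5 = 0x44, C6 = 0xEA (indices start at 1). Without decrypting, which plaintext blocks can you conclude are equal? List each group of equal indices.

P1 = P4 = P6; P2 = P3 = P5

ECB encrypts each block independently with the same key, so equal ciphertext blocks imply equal plaintext blocks.
C1 = C4 = C6 = 0xEA, so P1 = P4 = P6.
C2 = C3 = C5 = 0x44, so P2 = P3 = P5.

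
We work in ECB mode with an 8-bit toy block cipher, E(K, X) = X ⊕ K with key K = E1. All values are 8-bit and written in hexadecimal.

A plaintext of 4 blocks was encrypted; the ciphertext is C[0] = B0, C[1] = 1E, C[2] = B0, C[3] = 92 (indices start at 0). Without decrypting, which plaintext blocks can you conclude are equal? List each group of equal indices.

ECB encrypts each block independently with the same key, so equal ciphertext blocks imply equal plaintext blocks.
C[0] = C[2] = B0, so P[0] = P[2].

P[0] = P[2]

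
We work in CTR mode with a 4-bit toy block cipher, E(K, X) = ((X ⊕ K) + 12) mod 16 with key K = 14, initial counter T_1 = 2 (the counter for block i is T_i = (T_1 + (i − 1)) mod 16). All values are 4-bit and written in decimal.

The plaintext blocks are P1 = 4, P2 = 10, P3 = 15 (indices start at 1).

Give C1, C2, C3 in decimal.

CTR encryption: S_i = E(K, T_i) where T_i is the counter for block i; C_i = P_i ⊕ S_i.
C1: T = 2, S = E(K, T) = 8; 4 ⊕ 8 = 12.
C2: T = 3, S = E(K, T) = 9; 10 ⊕ 9 = 3.
C3: T = 4, S = E(K, T) = 6; 15 ⊕ 6 = 9.

C1 = 12, C2 = 3, C3 = 9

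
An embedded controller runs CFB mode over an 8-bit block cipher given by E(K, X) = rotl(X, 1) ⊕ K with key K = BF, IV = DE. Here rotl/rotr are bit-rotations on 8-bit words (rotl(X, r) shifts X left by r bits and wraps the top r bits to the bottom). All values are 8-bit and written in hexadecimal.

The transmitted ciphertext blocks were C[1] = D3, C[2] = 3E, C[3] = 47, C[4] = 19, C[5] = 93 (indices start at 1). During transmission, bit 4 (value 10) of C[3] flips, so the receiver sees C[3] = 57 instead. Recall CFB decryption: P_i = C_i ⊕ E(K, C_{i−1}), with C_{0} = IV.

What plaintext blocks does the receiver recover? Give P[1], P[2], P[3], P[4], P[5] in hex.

P[1] = D1, P[2] = 26, P[3] = 94, P[4] = 08, P[5] = 1E

Only C[3] changed, to 57. In CFB, a change in C_i flips the same bit in P_i and garbles P_{i+1}. Decrypting the received ciphertext:
P[1]: E(K, DE) = 02; D3 ⊕ 02 = D1.
P[2]: E(K, D3) = 18; 3E ⊕ 18 = 26.
P[3]: E(K, 3E) = C3; 57 ⊕ C3 = 94.
P[4]: E(K, 57) = 11; 19 ⊕ 11 = 08.
P[5]: E(K, 19) = 8D; 93 ⊕ 8D = 1E.
Blocks that differ from the original plaintext: P[3], P[4].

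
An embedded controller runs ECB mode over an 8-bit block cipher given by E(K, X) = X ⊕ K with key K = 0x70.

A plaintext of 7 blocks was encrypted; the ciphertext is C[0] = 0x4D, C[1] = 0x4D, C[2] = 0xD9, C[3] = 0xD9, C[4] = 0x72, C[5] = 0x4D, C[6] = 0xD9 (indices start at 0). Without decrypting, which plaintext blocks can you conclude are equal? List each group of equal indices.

ECB encrypts each block independently with the same key, so equal ciphertext blocks imply equal plaintext blocks.
C[0] = C[1] = C[5] = 0x4D, so P[0] = P[1] = P[5].
C[2] = C[3] = C[6] = 0xD9, so P[2] = P[3] = P[6].

P[0] = P[1] = P[5]; P[2] = P[3] = P[6]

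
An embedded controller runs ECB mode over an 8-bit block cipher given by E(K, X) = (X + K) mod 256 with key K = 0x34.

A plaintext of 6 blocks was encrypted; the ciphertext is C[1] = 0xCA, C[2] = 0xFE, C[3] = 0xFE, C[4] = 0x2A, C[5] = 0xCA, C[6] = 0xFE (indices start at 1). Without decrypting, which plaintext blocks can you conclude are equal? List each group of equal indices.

ECB encrypts each block independently with the same key, so equal ciphertext blocks imply equal plaintext blocks.
C[1] = C[5] = 0xCA, so P[1] = P[5].
C[2] = C[3] = C[6] = 0xFE, so P[2] = P[3] = P[6].

P[1] = P[5]; P[2] = P[3] = P[6]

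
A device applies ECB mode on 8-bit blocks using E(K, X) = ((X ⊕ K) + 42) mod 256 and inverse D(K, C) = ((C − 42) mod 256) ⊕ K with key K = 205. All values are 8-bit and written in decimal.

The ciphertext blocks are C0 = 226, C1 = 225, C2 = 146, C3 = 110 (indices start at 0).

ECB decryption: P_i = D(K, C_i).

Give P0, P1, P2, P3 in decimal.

P0: D(K, 226) = 117.
P1: D(K, 225) = 122.
P2: D(K, 146) = 165.
P3: D(K, 110) = 137.

P0 = 117, P1 = 122, P2 = 165, P3 = 137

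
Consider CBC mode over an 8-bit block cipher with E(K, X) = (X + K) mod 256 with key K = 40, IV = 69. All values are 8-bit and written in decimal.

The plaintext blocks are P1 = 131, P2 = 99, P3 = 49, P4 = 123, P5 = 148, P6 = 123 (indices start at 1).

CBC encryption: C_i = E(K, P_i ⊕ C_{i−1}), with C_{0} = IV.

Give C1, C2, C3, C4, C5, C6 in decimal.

C1 = 238, C2 = 181, C3 = 172, C4 = 255, C5 = 147, C6 = 16

C1: P1 ⊕ 69 = 198; E(K, 198) = 238.
C2: P2 ⊕ 238 = 141; E(K, 141) = 181.
C3: P3 ⊕ 181 = 132; E(K, 132) = 172.
C4: P4 ⊕ 172 = 215; E(K, 215) = 255.
C5: P5 ⊕ 255 = 107; E(K, 107) = 147.
C6: P6 ⊕ 147 = 232; E(K, 232) = 16.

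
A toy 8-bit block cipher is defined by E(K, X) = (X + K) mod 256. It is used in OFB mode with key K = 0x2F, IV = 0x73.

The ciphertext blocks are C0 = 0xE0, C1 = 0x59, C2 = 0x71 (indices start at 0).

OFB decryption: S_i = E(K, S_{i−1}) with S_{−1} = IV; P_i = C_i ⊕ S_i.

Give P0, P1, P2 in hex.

P0 = 0x42, P1 = 0x88, P2 = 0x71

P0: S = E(K, 0x73) = 0xA2; 0xE0 ⊕ 0xA2 = 0x42.
P1: S = E(K, 0xA2) = 0xD1; 0x59 ⊕ 0xD1 = 0x88.
P2: S = E(K, 0xD1) = 0x00; 0x71 ⊕ 0x00 = 0x71.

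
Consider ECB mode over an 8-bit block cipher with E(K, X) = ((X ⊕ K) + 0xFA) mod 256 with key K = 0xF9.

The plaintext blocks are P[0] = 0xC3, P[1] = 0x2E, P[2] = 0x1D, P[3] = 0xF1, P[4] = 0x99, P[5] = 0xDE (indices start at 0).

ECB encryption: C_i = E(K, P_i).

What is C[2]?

C[2] = 0xDE

C[2]: E(K, 0x1D) = 0xDE.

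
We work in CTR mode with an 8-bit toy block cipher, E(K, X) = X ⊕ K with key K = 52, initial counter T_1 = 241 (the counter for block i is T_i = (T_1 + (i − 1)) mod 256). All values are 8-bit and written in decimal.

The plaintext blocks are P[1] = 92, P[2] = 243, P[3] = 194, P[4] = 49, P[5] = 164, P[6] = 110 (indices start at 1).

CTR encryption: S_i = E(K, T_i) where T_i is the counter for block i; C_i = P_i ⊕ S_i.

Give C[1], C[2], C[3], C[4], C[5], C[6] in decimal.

C[1]: T = 241, S = E(K, T) = 197; 92 ⊕ 197 = 153.
C[2]: T = 242, S = E(K, T) = 198; 243 ⊕ 198 = 53.
C[3]: T = 243, S = E(K, T) = 199; 194 ⊕ 199 = 5.
C[4]: T = 244, S = E(K, T) = 192; 49 ⊕ 192 = 241.
C[5]: T = 245, S = E(K, T) = 193; 164 ⊕ 193 = 101.
C[6]: T = 246, S = E(K, T) = 194; 110 ⊕ 194 = 172.

C[1] = 153, C[2] = 53, C[3] = 5, C[4] = 241, C[5] = 101, C[6] = 172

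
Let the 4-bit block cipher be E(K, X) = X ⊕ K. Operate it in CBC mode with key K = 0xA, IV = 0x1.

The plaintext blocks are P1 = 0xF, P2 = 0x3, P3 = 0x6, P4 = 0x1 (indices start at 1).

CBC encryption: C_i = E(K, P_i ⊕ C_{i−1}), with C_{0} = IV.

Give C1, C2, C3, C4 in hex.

C1 = 0x4, C2 = 0xD, C3 = 0x1, C4 = 0xA

C1: P1 ⊕ 0x1 = 0xE; E(K, 0xE) = 0x4.
C2: P2 ⊕ 0x4 = 0x7; E(K, 0x7) = 0xD.
C3: P3 ⊕ 0xD = 0xB; E(K, 0xB) = 0x1.
C4: P4 ⊕ 0x1 = 0x0; E(K, 0x0) = 0xA.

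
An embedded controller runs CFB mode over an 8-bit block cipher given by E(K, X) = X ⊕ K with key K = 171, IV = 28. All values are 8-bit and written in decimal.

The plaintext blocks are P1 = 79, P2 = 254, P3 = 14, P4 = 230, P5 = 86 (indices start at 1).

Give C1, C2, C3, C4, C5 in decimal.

CFB encryption: C_i = P_i ⊕ E(K, C_{i−1}), with C_{0} = IV.
C1: E(K, 28) = 183; 79 ⊕ 183 = 248.
C2: E(K, 248) = 83; 254 ⊕ 83 = 173.
C3: E(K, 173) = 6; 14 ⊕ 6 = 8.
C4: E(K, 8) = 163; 230 ⊕ 163 = 69.
C5: E(K, 69) = 238; 86 ⊕ 238 = 184.

C1 = 248, C2 = 173, C3 = 8, C4 = 69, C5 = 184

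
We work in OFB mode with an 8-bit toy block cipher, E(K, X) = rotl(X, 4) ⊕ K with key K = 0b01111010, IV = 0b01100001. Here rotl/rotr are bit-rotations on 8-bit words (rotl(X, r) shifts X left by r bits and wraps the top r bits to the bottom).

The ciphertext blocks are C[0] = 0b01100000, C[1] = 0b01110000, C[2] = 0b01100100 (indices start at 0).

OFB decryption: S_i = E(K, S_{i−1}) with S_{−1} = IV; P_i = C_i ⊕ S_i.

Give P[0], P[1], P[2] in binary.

P[0]: S = E(K, 0b01100001) = 0b01101100; 0b01100000 ⊕ 0b01101100 = 0b00001100.
P[1]: S = E(K, 0b01101100) = 0b10111100; 0b01110000 ⊕ 0b10111100 = 0b11001100.
P[2]: S = E(K, 0b10111100) = 0b10110001; 0b01100100 ⊕ 0b10110001 = 0b11010101.

P[0] = 0b00001100, P[1] = 0b11001100, P[2] = 0b11010101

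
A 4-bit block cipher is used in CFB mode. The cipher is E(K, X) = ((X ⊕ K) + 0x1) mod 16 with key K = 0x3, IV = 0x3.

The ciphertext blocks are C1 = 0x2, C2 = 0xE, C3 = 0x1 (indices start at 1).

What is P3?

CFB decryption: P_i = C_i ⊕ E(K, C_{i−1}), with C_{0} = IV.
P3: E(K, 0xE) = 0xE; 0x1 ⊕ 0xE = 0xF.

P3 = 0xF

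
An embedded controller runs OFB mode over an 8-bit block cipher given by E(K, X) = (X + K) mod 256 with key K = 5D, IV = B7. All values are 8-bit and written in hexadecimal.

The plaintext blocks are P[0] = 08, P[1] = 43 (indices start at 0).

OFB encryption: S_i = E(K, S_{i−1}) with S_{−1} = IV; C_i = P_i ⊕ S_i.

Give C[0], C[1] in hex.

C[0] = 1C, C[1] = 32

C[0]: S = E(K, B7) = 14; 08 ⊕ 14 = 1C.
C[1]: S = E(K, 14) = 71; 43 ⊕ 71 = 32.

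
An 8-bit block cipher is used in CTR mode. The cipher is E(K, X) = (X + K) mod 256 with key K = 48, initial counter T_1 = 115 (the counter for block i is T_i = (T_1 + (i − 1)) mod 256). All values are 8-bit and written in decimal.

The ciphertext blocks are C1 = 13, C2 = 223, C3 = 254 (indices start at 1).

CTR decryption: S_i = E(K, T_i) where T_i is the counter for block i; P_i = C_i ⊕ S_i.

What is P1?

P1: T = 115, S = E(K, T) = 163; 13 ⊕ 163 = 174.

P1 = 174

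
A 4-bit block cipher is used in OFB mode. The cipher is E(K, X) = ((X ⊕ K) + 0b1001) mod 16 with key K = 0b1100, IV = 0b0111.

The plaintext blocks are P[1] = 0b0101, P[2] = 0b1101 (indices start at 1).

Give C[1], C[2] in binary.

C[1] = 0b0001, C[2] = 0b1100

OFB encryption: S_i = E(K, S_{i−1}) with S_{0} = IV; C_i = P_i ⊕ S_i.
C[1]: S = E(K, 0b0111) = 0b0100; 0b0101 ⊕ 0b0100 = 0b0001.
C[2]: S = E(K, 0b0100) = 0b0001; 0b1101 ⊕ 0b0001 = 0b1100.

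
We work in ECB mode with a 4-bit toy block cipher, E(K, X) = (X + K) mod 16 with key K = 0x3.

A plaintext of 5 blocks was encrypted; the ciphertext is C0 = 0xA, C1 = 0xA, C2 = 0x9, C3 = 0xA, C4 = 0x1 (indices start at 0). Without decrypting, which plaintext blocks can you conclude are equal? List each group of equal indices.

P0 = P1 = P3

ECB encrypts each block independently with the same key, so equal ciphertext blocks imply equal plaintext blocks.
C0 = C1 = C3 = 0xA, so P0 = P1 = P3.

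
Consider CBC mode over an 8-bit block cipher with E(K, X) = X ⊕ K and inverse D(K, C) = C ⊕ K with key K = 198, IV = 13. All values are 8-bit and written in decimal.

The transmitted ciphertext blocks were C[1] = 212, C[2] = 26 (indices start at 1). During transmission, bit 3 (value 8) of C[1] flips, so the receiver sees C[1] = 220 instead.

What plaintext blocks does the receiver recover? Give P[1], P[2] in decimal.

CBC decryption: P_i = D(K, C_i) ⊕ C_{i−1}, with C_{0} = IV.
Only C[1] changed, to 220. In CBC, a change in C_i garbles P_i and flips the same bit in P_{i+1}. Decrypting the received ciphertext:
P[1]: D(K, 220) = 26; 26 ⊕ 13 = 23.
P[2]: D(K, 26) = 220; 220 ⊕ 220 = 0.
Blocks that differ from the original plaintext: P[1], P[2].

P[1] = 23, P[2] = 0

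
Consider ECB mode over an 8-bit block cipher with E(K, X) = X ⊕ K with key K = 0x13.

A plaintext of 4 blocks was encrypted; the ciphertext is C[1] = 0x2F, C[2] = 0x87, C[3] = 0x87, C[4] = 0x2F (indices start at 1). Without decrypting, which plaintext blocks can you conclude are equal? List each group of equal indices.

P[1] = P[4]; P[2] = P[3]

ECB encrypts each block independently with the same key, so equal ciphertext blocks imply equal plaintext blocks.
C[1] = C[4] = 0x2F, so P[1] = P[4].
C[2] = C[3] = 0x87, so P[2] = P[3].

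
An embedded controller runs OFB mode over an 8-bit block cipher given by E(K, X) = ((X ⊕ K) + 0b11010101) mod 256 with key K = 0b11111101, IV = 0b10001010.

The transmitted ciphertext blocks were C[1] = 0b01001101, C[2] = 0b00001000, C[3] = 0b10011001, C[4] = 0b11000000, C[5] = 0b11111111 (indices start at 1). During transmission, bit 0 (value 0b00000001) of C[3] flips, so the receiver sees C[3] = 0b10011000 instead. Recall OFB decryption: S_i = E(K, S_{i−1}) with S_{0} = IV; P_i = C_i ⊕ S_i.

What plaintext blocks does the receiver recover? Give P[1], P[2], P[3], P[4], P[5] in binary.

P[1] = 0b00000001, P[2] = 0b10001110, P[3] = 0b11001000, P[4] = 0b01000010, P[5] = 0b10101011

Only C[3] changed, to 0b10011000. In OFB, a change in C_i flips the same bit in P_i only; the keystream is unaffected. Decrypting the received ciphertext:
P[1]: S = E(K, 0b10001010) = 0b01001100; 0b01001101 ⊕ 0b01001100 = 0b00000001.
P[2]: S = E(K, 0b01001100) = 0b10000110; 0b00001000 ⊕ 0b10000110 = 0b10001110.
P[3]: S = E(K, 0b10000110) = 0b01010000; 0b10011000 ⊕ 0b01010000 = 0b11001000.
P[4]: S = E(K, 0b01010000) = 0b10000010; 0b11000000 ⊕ 0b10000010 = 0b01000010.
P[5]: S = E(K, 0b10000010) = 0b01010100; 0b11111111 ⊕ 0b01010100 = 0b10101011.
Blocks that differ from the original plaintext: P[3].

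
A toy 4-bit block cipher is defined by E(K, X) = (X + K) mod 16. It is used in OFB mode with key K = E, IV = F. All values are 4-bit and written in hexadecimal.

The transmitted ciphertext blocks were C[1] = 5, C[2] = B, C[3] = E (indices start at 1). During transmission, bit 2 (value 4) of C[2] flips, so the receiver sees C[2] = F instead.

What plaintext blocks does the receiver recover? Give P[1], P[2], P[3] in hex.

P[1] = 8, P[2] = 4, P[3] = 7

OFB decryption: S_i = E(K, S_{i−1}) with S_{0} = IV; P_i = C_i ⊕ S_i.
Only C[2] changed, to F. In OFB, a change in C_i flips the same bit in P_i only; the keystream is unaffected. Decrypting the received ciphertext:
P[1]: S = E(K, F) = D; 5 ⊕ D = 8.
P[2]: S = E(K, D) = B; F ⊕ B = 4.
P[3]: S = E(K, B) = 9; E ⊕ 9 = 7.
Blocks that differ from the original plaintext: P[2].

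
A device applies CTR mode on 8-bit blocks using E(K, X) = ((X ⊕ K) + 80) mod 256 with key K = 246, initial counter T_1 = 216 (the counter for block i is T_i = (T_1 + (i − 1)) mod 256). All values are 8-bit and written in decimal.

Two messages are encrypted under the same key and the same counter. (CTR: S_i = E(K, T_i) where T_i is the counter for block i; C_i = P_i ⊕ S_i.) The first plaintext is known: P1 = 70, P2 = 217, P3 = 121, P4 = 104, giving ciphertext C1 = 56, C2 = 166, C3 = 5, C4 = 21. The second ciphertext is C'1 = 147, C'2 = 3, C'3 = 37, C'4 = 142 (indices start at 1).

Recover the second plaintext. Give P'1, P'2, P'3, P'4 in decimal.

In CTR with a reused counter, both messages share the same keystream S_i, so C_i ⊕ C'_i = P_i ⊕ P'_i and thus P'_i = P_i ⊕ C_i ⊕ C'_i.
P'1: 70 ⊕ 56 ⊕ 147 = 237.
P'2: 217 ⊕ 166 ⊕ 3 = 124.
P'3: 121 ⊕ 5 ⊕ 37 = 89.
P'4: 104 ⊕ 21 ⊕ 142 = 243.

P'1 = 237, P'2 = 124, P'3 = 89, P'4 = 243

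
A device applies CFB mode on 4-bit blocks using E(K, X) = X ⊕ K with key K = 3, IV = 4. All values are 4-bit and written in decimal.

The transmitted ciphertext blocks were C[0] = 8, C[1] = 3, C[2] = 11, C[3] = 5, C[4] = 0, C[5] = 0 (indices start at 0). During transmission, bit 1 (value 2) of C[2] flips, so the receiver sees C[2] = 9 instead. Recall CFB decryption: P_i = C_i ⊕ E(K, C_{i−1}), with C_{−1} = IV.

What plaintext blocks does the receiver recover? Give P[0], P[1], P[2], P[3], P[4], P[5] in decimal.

Only C[2] changed, to 9. In CFB, a change in C_i flips the same bit in P_i and garbles P_{i+1}. Decrypting the received ciphertext:
P[0]: E(K, 4) = 7; 8 ⊕ 7 = 15.
P[1]: E(K, 8) = 11; 3 ⊕ 11 = 8.
P[2]: E(K, 3) = 0; 9 ⊕ 0 = 9.
P[3]: E(K, 9) = 10; 5 ⊕ 10 = 15.
P[4]: E(K, 5) = 6; 0 ⊕ 6 = 6.
P[5]: E(K, 0) = 3; 0 ⊕ 3 = 3.
Blocks that differ from the original plaintext: P[2], P[3].

P[0] = 15, P[1] = 8, P[2] = 9, P[3] = 15, P[4] = 6, P[5] = 3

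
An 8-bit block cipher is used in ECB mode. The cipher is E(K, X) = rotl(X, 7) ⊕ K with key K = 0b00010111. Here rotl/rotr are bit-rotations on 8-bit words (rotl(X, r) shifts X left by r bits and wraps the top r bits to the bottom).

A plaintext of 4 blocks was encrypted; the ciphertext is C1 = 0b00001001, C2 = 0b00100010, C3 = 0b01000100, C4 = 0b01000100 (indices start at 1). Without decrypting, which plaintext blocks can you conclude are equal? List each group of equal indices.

P3 = P4

ECB encrypts each block independently with the same key, so equal ciphertext blocks imply equal plaintext blocks.
C3 = C4 = 0b01000100, so P3 = P4.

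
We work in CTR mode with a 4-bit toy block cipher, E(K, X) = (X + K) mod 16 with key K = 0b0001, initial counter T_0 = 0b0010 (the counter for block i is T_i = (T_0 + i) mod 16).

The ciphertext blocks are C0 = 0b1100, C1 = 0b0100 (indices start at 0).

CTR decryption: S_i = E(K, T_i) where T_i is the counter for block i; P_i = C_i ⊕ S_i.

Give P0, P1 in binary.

P0: T = 0b0010, S = E(K, T) = 0b0011; 0b1100 ⊕ 0b0011 = 0b1111.
P1: T = 0b0011, S = E(K, T) = 0b0100; 0b0100 ⊕ 0b0100 = 0b0000.

P0 = 0b1111, P1 = 0b0000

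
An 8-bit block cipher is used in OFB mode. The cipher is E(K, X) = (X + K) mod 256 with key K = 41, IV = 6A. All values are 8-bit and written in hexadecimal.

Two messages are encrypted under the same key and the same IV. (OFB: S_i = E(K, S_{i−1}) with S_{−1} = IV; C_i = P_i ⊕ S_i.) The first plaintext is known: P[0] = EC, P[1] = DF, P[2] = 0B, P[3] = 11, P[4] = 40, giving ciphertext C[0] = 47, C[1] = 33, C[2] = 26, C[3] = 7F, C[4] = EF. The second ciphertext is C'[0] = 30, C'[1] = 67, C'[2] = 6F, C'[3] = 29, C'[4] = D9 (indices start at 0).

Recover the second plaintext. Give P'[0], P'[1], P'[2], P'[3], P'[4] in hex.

In OFB with a reused IV, both messages share the same keystream S_i, so C_i ⊕ C'_i = P_i ⊕ P'_i and thus P'_i = P_i ⊕ C_i ⊕ C'_i.
P'[0]: EC ⊕ 47 ⊕ 30 = 9B.
P'[1]: DF ⊕ 33 ⊕ 67 = 8B.
P'[2]: 0B ⊕ 26 ⊕ 6F = 42.
P'[3]: 11 ⊕ 7F ⊕ 29 = 47.
P'[4]: 40 ⊕ EF ⊕ D9 = 76.

P'[0] = 9B, P'[1] = 8B, P'[2] = 42, P'[3] = 47, P'[4] = 76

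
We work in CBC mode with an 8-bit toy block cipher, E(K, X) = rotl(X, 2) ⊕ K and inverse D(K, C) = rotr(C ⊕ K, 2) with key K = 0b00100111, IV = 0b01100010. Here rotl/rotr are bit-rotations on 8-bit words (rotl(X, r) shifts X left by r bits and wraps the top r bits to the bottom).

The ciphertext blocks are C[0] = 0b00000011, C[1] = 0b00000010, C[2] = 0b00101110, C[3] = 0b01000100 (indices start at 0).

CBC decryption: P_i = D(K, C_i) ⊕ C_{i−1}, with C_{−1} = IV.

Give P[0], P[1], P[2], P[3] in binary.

P[0] = 0b01101011, P[1] = 0b01001010, P[2] = 0b01000000, P[3] = 0b11110110

P[0]: D(K, 0b00000011) = 0b00001001; 0b00001001 ⊕ 0b01100010 = 0b01101011.
P[1]: D(K, 0b00000010) = 0b01001001; 0b01001001 ⊕ 0b00000011 = 0b01001010.
P[2]: D(K, 0b00101110) = 0b01000010; 0b01000010 ⊕ 0b00000010 = 0b01000000.
P[3]: D(K, 0b01000100) = 0b11011000; 0b11011000 ⊕ 0b00101110 = 0b11110110.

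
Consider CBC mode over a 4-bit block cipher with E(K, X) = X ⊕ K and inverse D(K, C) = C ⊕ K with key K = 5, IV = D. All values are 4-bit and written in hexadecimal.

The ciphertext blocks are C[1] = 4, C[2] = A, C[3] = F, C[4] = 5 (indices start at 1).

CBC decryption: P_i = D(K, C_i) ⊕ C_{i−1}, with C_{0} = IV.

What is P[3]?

P[3]: D(K, F) = A; A ⊕ A = 0.

P[3] = 0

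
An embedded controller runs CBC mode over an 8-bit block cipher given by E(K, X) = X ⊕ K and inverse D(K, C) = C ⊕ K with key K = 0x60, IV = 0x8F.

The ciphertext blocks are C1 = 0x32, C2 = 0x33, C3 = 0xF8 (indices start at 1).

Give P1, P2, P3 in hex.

CBC decryption: P_i = D(K, C_i) ⊕ C_{i−1}, with C_{0} = IV.
P1: D(K, 0x32) = 0x52; 0x52 ⊕ 0x8F = 0xDD.
P2: D(K, 0x33) = 0x53; 0x53 ⊕ 0x32 = 0x61.
P3: D(K, 0xF8) = 0x98; 0x98 ⊕ 0x33 = 0xAB.

P1 = 0xDD, P2 = 0x61, P3 = 0xAB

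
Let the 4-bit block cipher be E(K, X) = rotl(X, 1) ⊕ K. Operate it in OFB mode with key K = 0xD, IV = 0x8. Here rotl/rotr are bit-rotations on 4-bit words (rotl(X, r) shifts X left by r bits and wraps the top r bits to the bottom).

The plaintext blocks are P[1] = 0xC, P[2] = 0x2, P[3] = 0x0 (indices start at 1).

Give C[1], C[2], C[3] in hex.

C[1] = 0x0, C[2] = 0x6, C[3] = 0x5

OFB encryption: S_i = E(K, S_{i−1}) with S_{0} = IV; C_i = P_i ⊕ S_i.
C[1]: S = E(K, 0x8) = 0xC; 0xC ⊕ 0xC = 0x0.
C[2]: S = E(K, 0xC) = 0x4; 0x2 ⊕ 0x4 = 0x6.
C[3]: S = E(K, 0x4) = 0x5; 0x0 ⊕ 0x5 = 0x5.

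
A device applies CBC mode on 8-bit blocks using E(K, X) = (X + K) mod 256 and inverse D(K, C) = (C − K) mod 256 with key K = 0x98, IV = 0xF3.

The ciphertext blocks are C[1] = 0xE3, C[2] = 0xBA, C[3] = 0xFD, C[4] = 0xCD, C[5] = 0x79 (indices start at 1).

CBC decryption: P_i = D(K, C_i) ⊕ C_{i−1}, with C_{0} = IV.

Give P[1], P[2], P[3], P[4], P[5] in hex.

P[1] = 0xB8, P[2] = 0xC1, P[3] = 0xDF, P[4] = 0xC8, P[5] = 0x2C

P[1]: D(K, 0xE3) = 0x4B; 0x4B ⊕ 0xF3 = 0xB8.
P[2]: D(K, 0xBA) = 0x22; 0x22 ⊕ 0xE3 = 0xC1.
P[3]: D(K, 0xFD) = 0x65; 0x65 ⊕ 0xBA = 0xDF.
P[4]: D(K, 0xCD) = 0x35; 0x35 ⊕ 0xFD = 0xC8.
P[5]: D(K, 0x79) = 0xE1; 0xE1 ⊕ 0xCD = 0x2C.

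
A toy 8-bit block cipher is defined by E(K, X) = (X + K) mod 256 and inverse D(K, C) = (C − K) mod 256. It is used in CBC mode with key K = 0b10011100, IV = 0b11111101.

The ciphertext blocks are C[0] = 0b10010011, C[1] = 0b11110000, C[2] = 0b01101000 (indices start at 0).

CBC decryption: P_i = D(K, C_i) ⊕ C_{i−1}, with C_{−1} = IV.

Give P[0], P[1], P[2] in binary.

P[0]: D(K, 0b10010011) = 0b11110111; 0b11110111 ⊕ 0b11111101 = 0b00001010.
P[1]: D(K, 0b11110000) = 0b01010100; 0b01010100 ⊕ 0b10010011 = 0b11000111.
P[2]: D(K, 0b01101000) = 0b11001100; 0b11001100 ⊕ 0b11110000 = 0b00111100.

P[0] = 0b00001010, P[1] = 0b11000111, P[2] = 0b00111100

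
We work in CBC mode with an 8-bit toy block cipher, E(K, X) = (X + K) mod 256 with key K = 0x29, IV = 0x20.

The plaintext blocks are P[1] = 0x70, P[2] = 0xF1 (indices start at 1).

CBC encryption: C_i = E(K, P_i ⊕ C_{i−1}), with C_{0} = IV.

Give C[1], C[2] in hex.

C[1]: P[1] ⊕ 0x20 = 0x50; E(K, 0x50) = 0x79.
C[2]: P[2] ⊕ 0x79 = 0x88; E(K, 0x88) = 0xB1.

C[1] = 0x79, C[2] = 0xB1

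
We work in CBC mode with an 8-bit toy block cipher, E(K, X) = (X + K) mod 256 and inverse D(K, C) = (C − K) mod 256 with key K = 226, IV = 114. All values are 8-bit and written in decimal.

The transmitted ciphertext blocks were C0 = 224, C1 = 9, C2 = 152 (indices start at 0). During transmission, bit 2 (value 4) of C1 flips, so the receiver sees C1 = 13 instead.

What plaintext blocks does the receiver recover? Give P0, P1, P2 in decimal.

P0 = 140, P1 = 203, P2 = 187

CBC decryption: P_i = D(K, C_i) ⊕ C_{i−1}, with C_{−1} = IV.
Only C1 changed, to 13. In CBC, a change in C_i garbles P_i and flips the same bit in P_{i+1}. Decrypting the received ciphertext:
P0: D(K, 224) = 254; 254 ⊕ 114 = 140.
P1: D(K, 13) = 43; 43 ⊕ 224 = 203.
P2: D(K, 152) = 182; 182 ⊕ 13 = 187.
Blocks that differ from the original plaintext: P1, P2.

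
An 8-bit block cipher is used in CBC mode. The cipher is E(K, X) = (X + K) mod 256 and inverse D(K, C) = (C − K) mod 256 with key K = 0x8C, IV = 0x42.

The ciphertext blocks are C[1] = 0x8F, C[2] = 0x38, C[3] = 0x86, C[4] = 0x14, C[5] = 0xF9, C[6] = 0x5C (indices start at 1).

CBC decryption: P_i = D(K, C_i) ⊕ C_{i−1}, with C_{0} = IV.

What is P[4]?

P[4]: D(K, 0x14) = 0x88; 0x88 ⊕ 0x86 = 0x0E.

P[4] = 0x0E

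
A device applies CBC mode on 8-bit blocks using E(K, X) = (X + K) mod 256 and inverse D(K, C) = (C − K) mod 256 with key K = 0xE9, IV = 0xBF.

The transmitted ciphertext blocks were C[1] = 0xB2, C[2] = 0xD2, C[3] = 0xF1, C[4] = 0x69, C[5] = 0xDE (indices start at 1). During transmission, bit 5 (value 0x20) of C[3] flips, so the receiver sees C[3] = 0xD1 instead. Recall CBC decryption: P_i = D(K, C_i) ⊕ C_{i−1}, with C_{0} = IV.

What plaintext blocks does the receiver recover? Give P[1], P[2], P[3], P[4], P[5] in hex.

P[1] = 0x76, P[2] = 0x5B, P[3] = 0x3A, P[4] = 0x51, P[5] = 0x9C

Only C[3] changed, to 0xD1. In CBC, a change in C_i garbles P_i and flips the same bit in P_{i+1}. Decrypting the received ciphertext:
P[1]: D(K, 0xB2) = 0xC9; 0xC9 ⊕ 0xBF = 0x76.
P[2]: D(K, 0xD2) = 0xE9; 0xE9 ⊕ 0xB2 = 0x5B.
P[3]: D(K, 0xD1) = 0xE8; 0xE8 ⊕ 0xD2 = 0x3A.
P[4]: D(K, 0x69) = 0x80; 0x80 ⊕ 0xD1 = 0x51.
P[5]: D(K, 0xDE) = 0xF5; 0xF5 ⊕ 0x69 = 0x9C.
Blocks that differ from the original plaintext: P[3], P[4].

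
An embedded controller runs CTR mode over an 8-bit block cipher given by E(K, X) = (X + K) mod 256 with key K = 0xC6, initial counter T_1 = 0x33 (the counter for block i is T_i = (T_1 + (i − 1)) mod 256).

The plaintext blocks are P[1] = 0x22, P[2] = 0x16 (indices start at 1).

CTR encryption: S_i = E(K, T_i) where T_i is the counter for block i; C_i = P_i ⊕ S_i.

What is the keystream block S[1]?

0xF9

C[1]: T = 0x33, S = E(K, T) = 0xF9; 0x22 ⊕ 0xF9 = 0xDB.
So S[1] = 0xF9.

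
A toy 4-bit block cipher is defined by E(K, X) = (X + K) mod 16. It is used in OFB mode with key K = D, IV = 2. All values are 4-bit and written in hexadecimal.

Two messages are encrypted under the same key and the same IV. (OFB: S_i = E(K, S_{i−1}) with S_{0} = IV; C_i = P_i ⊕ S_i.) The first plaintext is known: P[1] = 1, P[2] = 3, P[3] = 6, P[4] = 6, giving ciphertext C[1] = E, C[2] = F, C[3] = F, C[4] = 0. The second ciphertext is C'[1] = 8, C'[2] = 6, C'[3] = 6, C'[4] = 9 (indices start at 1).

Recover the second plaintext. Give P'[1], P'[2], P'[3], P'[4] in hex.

In OFB with a reused IV, both messages share the same keystream S_i, so C_i ⊕ C'_i = P_i ⊕ P'_i and thus P'_i = P_i ⊕ C_i ⊕ C'_i.
P'[1]: 1 ⊕ E ⊕ 8 = 7.
P'[2]: 3 ⊕ F ⊕ 6 = A.
P'[3]: 6 ⊕ F ⊕ 6 = F.
P'[4]: 6 ⊕ 0 ⊕ 9 = F.

P'[1] = 7, P'[2] = A, P'[3] = F, P'[4] = F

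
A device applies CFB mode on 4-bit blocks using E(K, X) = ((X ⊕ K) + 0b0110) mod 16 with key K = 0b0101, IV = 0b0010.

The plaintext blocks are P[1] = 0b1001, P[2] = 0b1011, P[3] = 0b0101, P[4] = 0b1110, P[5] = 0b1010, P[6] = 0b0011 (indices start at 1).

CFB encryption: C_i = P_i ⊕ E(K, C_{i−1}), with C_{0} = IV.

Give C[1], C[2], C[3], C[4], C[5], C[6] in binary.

C[1] = 0b0100, C[2] = 0b1100, C[3] = 0b1010, C[4] = 0b1011, C[5] = 0b1110, C[6] = 0b0010

C[1]: E(K, 0b0010) = 0b1101; 0b1001 ⊕ 0b1101 = 0b0100.
C[2]: E(K, 0b0100) = 0b0111; 0b1011 ⊕ 0b0111 = 0b1100.
C[3]: E(K, 0b1100) = 0b1111; 0b0101 ⊕ 0b1111 = 0b1010.
C[4]: E(K, 0b1010) = 0b0101; 0b1110 ⊕ 0b0101 = 0b1011.
C[5]: E(K, 0b1011) = 0b0100; 0b1010 ⊕ 0b0100 = 0b1110.
C[6]: E(K, 0b1110) = 0b0001; 0b0011 ⊕ 0b0001 = 0b0010.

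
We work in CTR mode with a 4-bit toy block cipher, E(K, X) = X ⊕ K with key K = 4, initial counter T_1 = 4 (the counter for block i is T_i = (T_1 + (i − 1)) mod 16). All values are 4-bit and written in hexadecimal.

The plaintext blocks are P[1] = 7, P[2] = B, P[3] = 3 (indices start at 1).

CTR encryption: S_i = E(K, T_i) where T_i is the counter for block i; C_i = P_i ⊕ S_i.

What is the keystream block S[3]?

2

C[1]: T = 4, S = E(K, T) = 0; 7 ⊕ 0 = 7.
C[2]: T = 5, S = E(K, T) = 1; B ⊕ 1 = A.
C[3]: T = 6, S = E(K, T) = 2; 3 ⊕ 2 = 1.
So S[3] = 2.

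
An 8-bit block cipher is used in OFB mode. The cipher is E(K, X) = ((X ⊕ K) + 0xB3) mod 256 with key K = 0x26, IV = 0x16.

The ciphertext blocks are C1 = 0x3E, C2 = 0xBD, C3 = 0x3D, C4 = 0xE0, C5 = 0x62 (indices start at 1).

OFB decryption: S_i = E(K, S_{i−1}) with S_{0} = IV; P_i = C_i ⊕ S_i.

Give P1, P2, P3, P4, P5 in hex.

P1 = 0xDD, P2 = 0xC5, P3 = 0x2C, P4 = 0x0A, P5 = 0x1D

P1: S = E(K, 0x16) = 0xE3; 0x3E ⊕ 0xE3 = 0xDD.
P2: S = E(K, 0xE3) = 0x78; 0xBD ⊕ 0x78 = 0xC5.
P3: S = E(K, 0x78) = 0x11; 0x3D ⊕ 0x11 = 0x2C.
P4: S = E(K, 0x11) = 0xEA; 0xE0 ⊕ 0xEA = 0x0A.
P5: S = E(K, 0xEA) = 0x7F; 0x62 ⊕ 0x7F = 0x1D.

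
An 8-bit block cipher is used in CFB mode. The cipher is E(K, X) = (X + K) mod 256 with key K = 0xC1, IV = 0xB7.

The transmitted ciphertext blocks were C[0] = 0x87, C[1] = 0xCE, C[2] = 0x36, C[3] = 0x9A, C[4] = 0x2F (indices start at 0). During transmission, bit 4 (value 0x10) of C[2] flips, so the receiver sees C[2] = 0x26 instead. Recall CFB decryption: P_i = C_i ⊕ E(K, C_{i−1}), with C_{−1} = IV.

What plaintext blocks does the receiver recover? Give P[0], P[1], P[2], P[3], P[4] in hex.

P[0] = 0xFF, P[1] = 0x86, P[2] = 0xA9, P[3] = 0x7D, P[4] = 0x74

Only C[2] changed, to 0x26. In CFB, a change in C_i flips the same bit in P_i and garbles P_{i+1}. Decrypting the received ciphertext:
P[0]: E(K, 0xB7) = 0x78; 0x87 ⊕ 0x78 = 0xFF.
P[1]: E(K, 0x87) = 0x48; 0xCE ⊕ 0x48 = 0x86.
P[2]: E(K, 0xCE) = 0x8F; 0x26 ⊕ 0x8F = 0xA9.
P[3]: E(K, 0x26) = 0xE7; 0x9A ⊕ 0xE7 = 0x7D.
P[4]: E(K, 0x9A) = 0x5B; 0x2F ⊕ 0x5B = 0x74.
Blocks that differ from the original plaintext: P[2], P[3].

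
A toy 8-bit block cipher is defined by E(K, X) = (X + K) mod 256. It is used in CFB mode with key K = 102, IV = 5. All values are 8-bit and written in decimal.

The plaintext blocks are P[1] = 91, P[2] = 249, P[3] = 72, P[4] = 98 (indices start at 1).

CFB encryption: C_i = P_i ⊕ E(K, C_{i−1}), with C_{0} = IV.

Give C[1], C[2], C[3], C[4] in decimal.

C[1]: E(K, 5) = 107; 91 ⊕ 107 = 48.
C[2]: E(K, 48) = 150; 249 ⊕ 150 = 111.
C[3]: E(K, 111) = 213; 72 ⊕ 213 = 157.
C[4]: E(K, 157) = 3; 98 ⊕ 3 = 97.

C[1] = 48, C[2] = 111, C[3] = 157, C[4] = 97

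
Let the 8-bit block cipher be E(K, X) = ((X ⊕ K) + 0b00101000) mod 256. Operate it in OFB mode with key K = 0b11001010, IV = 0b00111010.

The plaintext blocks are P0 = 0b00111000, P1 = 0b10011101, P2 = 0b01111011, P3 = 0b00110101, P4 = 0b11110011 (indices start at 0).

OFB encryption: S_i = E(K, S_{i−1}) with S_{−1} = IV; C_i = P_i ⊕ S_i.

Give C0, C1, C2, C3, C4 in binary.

C0 = 0b00100000, C1 = 0b01100111, C2 = 0b00100011, C3 = 0b10001111, C4 = 0b01101011

C0: S = E(K, 0b00111010) = 0b00011000; 0b00111000 ⊕ 0b00011000 = 0b00100000.
C1: S = E(K, 0b00011000) = 0b11111010; 0b10011101 ⊕ 0b11111010 = 0b01100111.
C2: S = E(K, 0b11111010) = 0b01011000; 0b01111011 ⊕ 0b01011000 = 0b00100011.
C3: S = E(K, 0b01011000) = 0b10111010; 0b00110101 ⊕ 0b10111010 = 0b10001111.
C4: S = E(K, 0b10111010) = 0b10011000; 0b11110011 ⊕ 0b10011000 = 0b01101011.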